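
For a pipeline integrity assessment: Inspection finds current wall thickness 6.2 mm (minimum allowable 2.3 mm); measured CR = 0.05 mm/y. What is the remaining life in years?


Apply the remaining-life relation: RL = (t_current − t_min) / CR
RL = (6.2 − 2.3) / 0.05 = 3.9 / 0.05 = 78.0 years

78.0 years


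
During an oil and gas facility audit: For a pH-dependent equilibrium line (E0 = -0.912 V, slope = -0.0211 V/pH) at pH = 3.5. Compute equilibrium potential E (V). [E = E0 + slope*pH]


Apply the Pourbaix line equation: E = E0 + slope*pH
E = -0.912 + (-0.0211)*3.5 = -0.912 + (-0.07385) = -0.98585 V
Rounded to 3 decimal places: E = -0.986 V

-0.986 V


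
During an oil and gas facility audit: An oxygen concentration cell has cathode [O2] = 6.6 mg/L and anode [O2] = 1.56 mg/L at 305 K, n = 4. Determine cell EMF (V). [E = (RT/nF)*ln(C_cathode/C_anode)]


Apply the Nernst concentration-cell relation: E = (RT/nF)*ln(C_cathode/C_anode)
RT/nF = 8.314*305/(4*96485) = 0.00657037 V
ln(6.6/1.56) = 1.44238
E = 0.00657037 * 1.44238 = 0.00948 V

0.00948 V


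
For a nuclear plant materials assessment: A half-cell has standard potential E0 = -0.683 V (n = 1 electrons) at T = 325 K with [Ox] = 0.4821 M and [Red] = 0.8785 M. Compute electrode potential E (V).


Apply the Nernst equation: E = E0 + (RT/nF)*ln([Ox]/[Red])
Step 1: RT/nF = 8.314*325/(1*96485) = 0.02800487 V
Step 2: [Ox]/[Red] = 0.4821/0.8785 = 0.548776
Step 3: ln(0.548776) = -0.600065
Step 4: correction = 0.02800487 * -0.600065 = -0.017 V
E = -0.683 + -0.017 = -0.7 V

-0.7 V


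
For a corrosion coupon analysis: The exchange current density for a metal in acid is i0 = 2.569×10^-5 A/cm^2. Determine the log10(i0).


i0 = 2.569×10^-5 A/cm^2
log10(i0) = -4.59

-4.59


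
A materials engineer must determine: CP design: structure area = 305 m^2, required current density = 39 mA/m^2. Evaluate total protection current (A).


I = area * current density, then convert mA → A (÷1000)
I = 305 * 39 / 1000 = 11.9 A

11.9 A


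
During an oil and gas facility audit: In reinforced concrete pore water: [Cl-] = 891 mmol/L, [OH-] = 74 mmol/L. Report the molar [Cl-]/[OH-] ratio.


Threshold parameter = [Cl-] / [OH-] (molar basis; both in mmol/L, so units cancel)
Ratio = 891 / 74 = 12.04

12.04


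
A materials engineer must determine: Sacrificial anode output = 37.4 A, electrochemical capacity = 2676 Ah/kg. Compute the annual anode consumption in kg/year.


Annual consumption = current * hours per year / capacity
Rate = 37.4 * 8760 / 2676 = 122.4 kg/year

122.4 kg/year


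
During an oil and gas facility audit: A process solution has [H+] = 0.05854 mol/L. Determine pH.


pH = −log10[H+]
pH = −log10(0.05854) = 1.23

1.23


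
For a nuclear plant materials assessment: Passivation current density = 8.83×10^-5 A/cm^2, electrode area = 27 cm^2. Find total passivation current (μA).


I = i_pass * A, then convert A → μA (×10^6)
I = 8.83×10^-5 * 27 * 10^6 = 2384.1 μA

2384.1 μA


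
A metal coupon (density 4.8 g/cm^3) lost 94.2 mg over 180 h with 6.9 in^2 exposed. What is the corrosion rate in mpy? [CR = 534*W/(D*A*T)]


Apply the mpy weight-loss relation: CR = 534 * W / (D * A * T)
Numerator: 534 * 94.2 = 50302.8
Denominator: 4.8 * 6.9 * 180 = 5961.6
CR = 50302.8 / 5961.6 = 8.4378 mpy

8.4378 mpy


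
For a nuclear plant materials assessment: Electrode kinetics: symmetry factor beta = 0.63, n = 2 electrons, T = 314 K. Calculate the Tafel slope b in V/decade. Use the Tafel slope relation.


Apply the Tafel slope relation: b = 2.303*R*T/(beta*n*F)
Numerator: 2.303 * 8.314 * 314 = 6012.2
Denominator: 0.63 * 2 * 96485 = 121571.1
b = 6012.2 / 121571.1 = 0.049 V/decade

0.049 V/decade


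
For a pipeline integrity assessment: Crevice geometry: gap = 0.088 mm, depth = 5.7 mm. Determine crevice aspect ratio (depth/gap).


Aspect ratio = depth / gap
Ratio = 5.7 / 0.088 = 64.8

64.8


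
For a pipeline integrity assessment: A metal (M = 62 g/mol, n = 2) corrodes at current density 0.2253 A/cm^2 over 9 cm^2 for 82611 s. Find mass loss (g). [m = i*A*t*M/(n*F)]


Apply Faraday's law: m = i*A*t*M / (n*F)
Total charge passed Q = i*A*t = 0.2253*9*82611 = 167510.3247 C
m = Q*M/(n*F) = 167510.3247*62/(2*96485) = 53.81997 g

53.81997 g


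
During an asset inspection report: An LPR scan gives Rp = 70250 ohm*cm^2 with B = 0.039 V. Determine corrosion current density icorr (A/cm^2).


Apply the Stern-Geary relation: icorr = B / Rp
icorr = 0.039 / 70250 = 5.552×10^-7 A/cm^2

5.552×10^-7 A/cm^2


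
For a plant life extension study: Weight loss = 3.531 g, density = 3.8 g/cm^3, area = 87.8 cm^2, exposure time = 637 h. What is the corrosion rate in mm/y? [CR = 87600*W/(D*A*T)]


Apply the mm/y weight-loss relation: CR = 87600 * W / (D * A * T)
Numerator: 87600 * 3.531 = 309315.6
Denominator: 3.8 * 87.8 * 637 = 212528.68
CR = 309315.6 / 212528.68 = 1.455406 mm/y

1.455406 mm/y


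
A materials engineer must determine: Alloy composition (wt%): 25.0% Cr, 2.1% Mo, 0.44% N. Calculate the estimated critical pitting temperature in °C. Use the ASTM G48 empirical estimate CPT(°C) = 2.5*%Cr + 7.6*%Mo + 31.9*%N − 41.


Apply the ASTM G48 empirical CPT estimate: CPT(°C) = 2.5*%Cr + 7.6*%Mo + 31.9*%N − 41
2.5*25.0 = 62.5; 7.6*2.1 = 15.96; 31.9*0.44 = 14.036
CPT = 62.5 + 15.96 + 14.036 − 41 = 51.496 °C
Rounded to 0.1 °C: CPT ≈ 51.5 °C

51.5 °C


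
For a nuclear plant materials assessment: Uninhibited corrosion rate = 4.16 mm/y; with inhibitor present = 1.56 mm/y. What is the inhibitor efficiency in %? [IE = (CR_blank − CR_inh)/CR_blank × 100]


Apply the inhibitor-efficiency definition: IE = (CR_blank − CR_inh)/CR_blank × 100
IE = (4.16 − 1.56) / 4.16 × 100
IE = 2.6 / 4.16 × 100 = 62.5 %

62.5 %


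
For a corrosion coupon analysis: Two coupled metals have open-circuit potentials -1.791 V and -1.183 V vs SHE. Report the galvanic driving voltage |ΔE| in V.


Driving voltage is the absolute potential difference.
|ΔE| = |-1.791 − (-1.183)| = 0.608 V

0.608 V


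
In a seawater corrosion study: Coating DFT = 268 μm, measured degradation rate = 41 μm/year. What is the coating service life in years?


Service life = thickness / degradation rate
Life = 268 / 41 = 6.5 years

6.5 years


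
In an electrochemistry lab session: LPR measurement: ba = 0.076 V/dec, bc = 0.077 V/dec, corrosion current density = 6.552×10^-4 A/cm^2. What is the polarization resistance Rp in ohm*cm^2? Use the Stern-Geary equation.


Apply the Stern-Geary equation: Rp = ba*bc / (2.303*icorr*(ba+bc))
ba*bc = 0.076*0.077 = 0.005852
ba+bc = 0.153; 2.303*icorr*(ba+bc) = 2.303*6.552×10^-4*0.153 = 2.3086562×10^-4
Rp = 0.005852 / 2.3086562×10^-4 = 25.35 ohm*cm^2

25.35 ohm*cm^2


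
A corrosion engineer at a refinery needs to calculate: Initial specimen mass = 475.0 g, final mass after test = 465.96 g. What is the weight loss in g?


Weight loss = initial − final
WL = 475.0 − 465.96 = 9.04 g

9.04 g


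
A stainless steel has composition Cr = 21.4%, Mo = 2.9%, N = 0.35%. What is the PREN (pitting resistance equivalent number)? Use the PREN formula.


Apply the PREN formula: PREN = Cr + 3.3*Mo + 16*N
PREN = 21.4 + 3.3*2.9 + 16*0.35
PREN = 21.4 + 9.57 + 5.6 = 36.57

36.57


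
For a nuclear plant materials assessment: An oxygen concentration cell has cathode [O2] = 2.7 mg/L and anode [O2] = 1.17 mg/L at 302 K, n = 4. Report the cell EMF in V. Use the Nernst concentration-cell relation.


Apply the Nernst concentration-cell relation: E = (RT/nF)*ln(C_cathode/C_anode)
RT/nF = 8.314*302/(4*96485) = 0.00650575 V
ln(2.7/1.17) = 0.83625
E = 0.00650575 * 0.83625 = 0.00544 V

0.00544 V


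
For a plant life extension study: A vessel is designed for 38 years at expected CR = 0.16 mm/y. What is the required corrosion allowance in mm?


Corrosion allowance = CR × design life
CA = 0.16 * 38 = 6.08 mm

6.08 mm


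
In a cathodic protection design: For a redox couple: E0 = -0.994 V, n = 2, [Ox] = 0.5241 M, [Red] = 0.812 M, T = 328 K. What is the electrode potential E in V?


Apply the Nernst equation: E = E0 + (RT/nF)*ln([Ox]/[Red])
Step 1: RT/nF = 8.314*328/(2*96485) = 0.01413169 V
Step 2: [Ox]/[Red] = 0.5241/0.812 = 0.645443
Step 3: ln(0.645443) = -0.437818
Step 4: correction = 0.01413169 * -0.437818 = -0.0062 V
E = -0.994 + -0.0062 = -1.0002 V

-1.0002 V


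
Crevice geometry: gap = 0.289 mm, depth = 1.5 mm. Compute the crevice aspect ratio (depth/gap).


Aspect ratio = depth / gap
Ratio = 1.5 / 0.289 = 5.2

5.2


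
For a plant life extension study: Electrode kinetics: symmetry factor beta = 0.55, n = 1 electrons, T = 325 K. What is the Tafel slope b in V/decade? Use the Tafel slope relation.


Apply the Tafel slope relation: b = 2.303*R*T/(beta*n*F)
Numerator: 2.303 * 8.314 * 325 = 6222.82
Denominator: 0.55 * 1 * 96485 = 53066.75
b = 6222.82 / 53066.75 = 0.117 V/decade

0.117 V/decade


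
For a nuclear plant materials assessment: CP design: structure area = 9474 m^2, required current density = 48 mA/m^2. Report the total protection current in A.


I = area * current density, then convert mA → A (÷1000)
I = 9474 * 48 / 1000 = 454.75 A

454.75 A


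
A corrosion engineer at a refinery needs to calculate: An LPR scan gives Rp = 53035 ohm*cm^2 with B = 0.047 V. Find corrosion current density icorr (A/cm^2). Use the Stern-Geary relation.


Apply the Stern-Geary relation: icorr = B / Rp
icorr = 0.047 / 53035 = 8.862×10^-7 A/cm^2

8.862×10^-7 A/cm^2


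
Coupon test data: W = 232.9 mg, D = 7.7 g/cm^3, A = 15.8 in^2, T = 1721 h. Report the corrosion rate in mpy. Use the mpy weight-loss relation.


Apply the mpy weight-loss relation: CR = 534 * W / (D * A * T)
Numerator: 534 * 232.9 = 124368.6
Denominator: 7.7 * 15.8 * 1721 = 209376.86
CR = 124368.6 / 209376.86 = 0.59399 mpy

0.59399 mpy


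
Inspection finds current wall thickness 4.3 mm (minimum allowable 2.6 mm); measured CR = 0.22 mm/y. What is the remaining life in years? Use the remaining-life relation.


Apply the remaining-life relation: RL = (t_current − t_min) / CR
RL = (4.3 − 2.6) / 0.22 = 1.7 / 0.22 = 7.7 years

7.7 years


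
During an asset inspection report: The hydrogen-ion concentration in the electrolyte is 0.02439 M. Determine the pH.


pH = −log10[H+]
pH = −log10(0.02439) = 1.61

1.61


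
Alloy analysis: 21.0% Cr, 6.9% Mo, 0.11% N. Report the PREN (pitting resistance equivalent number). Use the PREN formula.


Apply the PREN formula: PREN = Cr + 3.3*Mo + 16*N
PREN = 21.0 + 3.3*6.9 + 16*0.11
PREN = 21.0 + 22.77 + 1.76 = 45.53

45.53


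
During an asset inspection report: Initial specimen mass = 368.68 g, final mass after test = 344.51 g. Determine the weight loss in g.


Weight loss = initial − final
WL = 368.68 − 344.51 = 24.17 g

24.17 g


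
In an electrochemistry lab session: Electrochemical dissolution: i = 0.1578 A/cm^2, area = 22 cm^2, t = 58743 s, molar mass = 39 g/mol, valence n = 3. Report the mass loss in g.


Apply Faraday's law: m = i*A*t*M / (n*F)
Total charge passed Q = i*A*t = 0.1578*22*58743 = 203932.1988 C
m = Q*M/(n*F) = 203932.1988*39/(3*96485) = 27.477 g

27.477 g


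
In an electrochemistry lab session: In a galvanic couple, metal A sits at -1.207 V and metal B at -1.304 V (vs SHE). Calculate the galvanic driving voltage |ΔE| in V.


Driving voltage is the absolute potential difference.
|ΔE| = |-1.207 − (-1.304)| = 0.097 V

0.097 V


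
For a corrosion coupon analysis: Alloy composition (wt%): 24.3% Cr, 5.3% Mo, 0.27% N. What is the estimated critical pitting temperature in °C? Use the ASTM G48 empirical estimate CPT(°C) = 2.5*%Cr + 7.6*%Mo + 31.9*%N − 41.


Apply the ASTM G48 empirical CPT estimate: CPT(°C) = 2.5*%Cr + 7.6*%Mo + 31.9*%N − 41
2.5*24.3 = 60.75; 7.6*5.3 = 40.28; 31.9*0.27 = 8.613
CPT = 60.75 + 40.28 + 8.613 − 41 = 68.643 °C
Rounded to 0.1 °C: CPT ≈ 68.6 °C

68.6 °C


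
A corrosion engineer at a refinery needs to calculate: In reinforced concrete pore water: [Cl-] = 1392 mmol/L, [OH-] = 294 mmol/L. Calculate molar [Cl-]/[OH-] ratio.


Threshold parameter = [Cl-] / [OH-] (molar basis; both in mmol/L, so units cancel)
Ratio = 1392 / 294 = 4.73

4.73


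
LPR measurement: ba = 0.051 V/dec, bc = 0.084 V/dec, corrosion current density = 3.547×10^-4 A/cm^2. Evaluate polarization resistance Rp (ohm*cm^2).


Apply the Stern-Geary equation: Rp = ba*bc / (2.303*icorr*(ba+bc))
ba*bc = 0.051*0.084 = 0.004284
ba+bc = 0.135; 2.303*icorr*(ba+bc) = 2.303*3.547×10^-4*0.135 = 1.10278×10^-4
Rp = 0.004284 / 1.10278×10^-4 = 38.8 ohm*cm^2

38.8 ohm*cm^2


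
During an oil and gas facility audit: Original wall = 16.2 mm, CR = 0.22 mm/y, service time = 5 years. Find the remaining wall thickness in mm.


Remaining wall = original − CR × time
t = 16.2 − 0.22*5 = 16.2 − 1.1 = 15.1 mm

15.1 mm


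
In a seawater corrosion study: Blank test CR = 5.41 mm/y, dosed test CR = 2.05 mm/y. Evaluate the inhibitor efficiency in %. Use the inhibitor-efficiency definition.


Apply the inhibitor-efficiency definition: IE = (CR_blank − CR_inh)/CR_blank × 100
IE = (5.41 − 2.05) / 5.41 × 100
IE = 3.36 / 5.41 × 100 = 62.1 %

62.1 %


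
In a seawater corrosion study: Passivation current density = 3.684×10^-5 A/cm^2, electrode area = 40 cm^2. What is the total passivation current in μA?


I = i_pass * A, then convert A → μA (×10^6)
I = 3.684×10^-5 * 40 * 10^6 = 1473.6 μA

1473.6 μA


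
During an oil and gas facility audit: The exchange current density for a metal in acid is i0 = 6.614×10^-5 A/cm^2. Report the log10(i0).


i0 = 6.614×10^-5 A/cm^2
log10(i0) = -4.18

-4.18


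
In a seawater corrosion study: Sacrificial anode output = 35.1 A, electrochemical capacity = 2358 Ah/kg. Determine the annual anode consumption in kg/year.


Annual consumption = current * hours per year / capacity
Rate = 35.1 * 8760 / 2358 = 130.4 kg/year

130.4 kg/year


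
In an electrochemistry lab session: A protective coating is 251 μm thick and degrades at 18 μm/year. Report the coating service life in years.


Service life = thickness / degradation rate
Life = 251 / 18 = 13.9 years

13.9 years


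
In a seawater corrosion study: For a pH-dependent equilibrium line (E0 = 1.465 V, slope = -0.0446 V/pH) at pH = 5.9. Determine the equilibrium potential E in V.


Apply the Pourbaix line equation: E = E0 + slope*pH
E = 1.465 + (-0.0446)*5.9 = 1.465 + (-0.26314) = 1.20186 V
Rounded to 3 decimal places: E = 1.202 V

1.202 V


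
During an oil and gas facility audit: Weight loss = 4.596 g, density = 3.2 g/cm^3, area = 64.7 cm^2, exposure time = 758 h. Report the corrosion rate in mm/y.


Apply the mm/y weight-loss relation: CR = 87600 * W / (D * A * T)
Numerator: 87600 * 4.596 = 402609.6
Denominator: 3.2 * 64.7 * 758 = 156936.32
CR = 402609.6 / 156936.32 = 2.56543 mm/y

2.56543 mm/y


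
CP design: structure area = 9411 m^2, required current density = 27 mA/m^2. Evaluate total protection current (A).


I = area * current density, then convert mA → A (÷1000)
I = 9411 * 27 / 1000 = 254.1 A

254.1 A


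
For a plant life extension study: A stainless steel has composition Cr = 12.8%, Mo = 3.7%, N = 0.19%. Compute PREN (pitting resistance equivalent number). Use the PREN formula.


Apply the PREN formula: PREN = Cr + 3.3*Mo + 16*N
PREN = 12.8 + 3.3*3.7 + 16*0.19
PREN = 12.8 + 12.21 + 3.04 = 28.05

28.05


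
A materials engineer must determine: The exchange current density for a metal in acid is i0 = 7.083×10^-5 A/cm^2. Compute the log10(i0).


i0 = 7.083×10^-5 A/cm^2
log10(i0) = -4.15

-4.15


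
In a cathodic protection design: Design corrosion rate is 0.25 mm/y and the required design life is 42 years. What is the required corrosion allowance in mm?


Corrosion allowance = CR × design life
CA = 0.25 * 42 = 10.5 mm

10.5 mm


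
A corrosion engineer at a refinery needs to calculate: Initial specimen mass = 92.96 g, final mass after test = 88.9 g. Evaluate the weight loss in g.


Weight loss = initial − final
WL = 92.96 − 88.9 = 4.06 g

4.06 g


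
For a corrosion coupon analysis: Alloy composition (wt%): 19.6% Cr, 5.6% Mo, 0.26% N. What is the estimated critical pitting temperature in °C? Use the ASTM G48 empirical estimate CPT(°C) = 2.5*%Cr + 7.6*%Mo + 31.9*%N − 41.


Apply the ASTM G48 empirical CPT estimate: CPT(°C) = 2.5*%Cr + 7.6*%Mo + 31.9*%N − 41
2.5*19.6 = 49; 7.6*5.6 = 42.56; 31.9*0.26 = 8.294
CPT = 49 + 42.56 + 8.294 − 41 = 58.854 °C
Rounded to 0.1 °C: CPT ≈ 58.9 °C

58.9 °C


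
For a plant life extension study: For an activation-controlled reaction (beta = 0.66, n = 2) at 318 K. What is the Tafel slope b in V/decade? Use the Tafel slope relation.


Apply the Tafel slope relation: b = 2.303*R*T/(beta*n*F)
Numerator: 2.303 * 8.314 * 318 = 6088.79
Denominator: 0.66 * 2 * 96485 = 127360.2
b = 6088.79 / 127360.2 = 0.0478 V/decade

0.0478 V/decade


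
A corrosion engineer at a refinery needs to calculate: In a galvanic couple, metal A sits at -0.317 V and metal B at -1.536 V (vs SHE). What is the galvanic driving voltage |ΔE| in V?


Driving voltage is the absolute potential difference.
|ΔE| = |-0.317 − (-1.536)| = 1.219 V

1.219 V


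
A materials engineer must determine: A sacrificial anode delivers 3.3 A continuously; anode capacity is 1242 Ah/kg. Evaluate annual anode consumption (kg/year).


Annual consumption = current * hours per year / capacity
Rate = 3.3 * 8760 / 1242 = 23.3 kg/year

23.3 kg/year


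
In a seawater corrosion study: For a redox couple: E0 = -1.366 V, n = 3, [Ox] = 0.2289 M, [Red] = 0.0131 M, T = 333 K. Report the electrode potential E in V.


Apply the Nernst equation: E = E0 + (RT/nF)*ln([Ox]/[Red])
Step 1: RT/nF = 8.314*333/(3*96485) = 0.00956474 V
Step 2: [Ox]/[Red] = 0.2289/0.0131 = 17.473282
Step 3: ln(17.473282) = 2.860673
Step 4: correction = 0.00956474 * 2.860673 = 0.027 V
E = -1.366 + 0.027 = -1.339 V

-1.339 V


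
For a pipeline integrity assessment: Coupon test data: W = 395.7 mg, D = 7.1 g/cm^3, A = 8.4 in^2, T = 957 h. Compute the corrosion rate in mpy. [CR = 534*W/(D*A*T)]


Apply the mpy weight-loss relation: CR = 534 * W / (D * A * T)
Numerator: 534 * 395.7 = 211303.8
Denominator: 7.1 * 8.4 * 957 = 57075.48
CR = 211303.8 / 57075.48 = 3.70218 mpy

3.70218 mpy


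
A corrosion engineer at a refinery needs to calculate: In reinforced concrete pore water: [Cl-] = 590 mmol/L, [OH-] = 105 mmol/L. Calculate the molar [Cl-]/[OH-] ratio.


Threshold parameter = [Cl-] / [OH-] (molar basis; both in mmol/L, so units cancel)
Ratio = 590 / 105 = 5.62

5.62


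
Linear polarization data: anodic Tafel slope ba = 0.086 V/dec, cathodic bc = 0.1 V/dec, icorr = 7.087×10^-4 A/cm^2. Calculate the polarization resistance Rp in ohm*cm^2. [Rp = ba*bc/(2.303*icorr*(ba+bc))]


Apply the Stern-Geary equation: Rp = ba*bc / (2.303*icorr*(ba+bc))
ba*bc = 0.086*0.1 = 0.0086
ba+bc = 0.186; 2.303*icorr*(ba+bc) = 2.303*7.087×10^-4*0.186 = 3.0357731×10^-4
Rp = 0.0086 / 3.0357731×10^-4 = 28.33 ohm*cm^2

28.33 ohm*cm^2


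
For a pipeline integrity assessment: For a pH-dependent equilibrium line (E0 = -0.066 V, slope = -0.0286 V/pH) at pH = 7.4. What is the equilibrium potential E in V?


Apply the Pourbaix line equation: E = E0 + slope*pH
E = -0.066 + (-0.0286)*7.4 = -0.066 + (-0.21164) = -0.27764 V
Rounded to 3 decimal places: E = -0.278 V

-0.278 V


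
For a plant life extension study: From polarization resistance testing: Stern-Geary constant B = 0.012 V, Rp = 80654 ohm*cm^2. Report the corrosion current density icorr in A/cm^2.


Apply the Stern-Geary relation: icorr = B / Rp
icorr = 0.012 / 80654 = 1.488×10^-7 A/cm^2

1.488×10^-7 A/cm^2


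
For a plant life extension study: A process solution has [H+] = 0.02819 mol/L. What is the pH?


pH = −log10[H+]
pH = −log10(0.02819) = 1.55

1.55


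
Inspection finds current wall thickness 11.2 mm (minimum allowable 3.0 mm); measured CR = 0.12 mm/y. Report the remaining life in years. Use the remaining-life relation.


Apply the remaining-life relation: RL = (t_current − t_min) / CR
RL = (11.2 − 3.0) / 0.12 = 8.2 / 0.12 = 68.3 years

68.3 years


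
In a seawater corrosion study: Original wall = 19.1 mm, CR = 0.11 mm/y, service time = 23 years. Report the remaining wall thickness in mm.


Remaining wall = original − CR × time
t = 19.1 − 0.11*23 = 19.1 − 2.53 = 16.57 mm

16.57 mm


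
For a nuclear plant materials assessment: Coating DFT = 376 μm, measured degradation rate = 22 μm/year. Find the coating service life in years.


Service life = thickness / degradation rate
Life = 376 / 22 = 17.1 years

17.1 years


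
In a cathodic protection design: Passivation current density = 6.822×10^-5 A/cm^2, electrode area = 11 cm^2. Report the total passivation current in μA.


I = i_pass * A, then convert A → μA (×10^6)
I = 6.822×10^-5 * 11 * 10^6 = 750.42 μA

750.42 μA


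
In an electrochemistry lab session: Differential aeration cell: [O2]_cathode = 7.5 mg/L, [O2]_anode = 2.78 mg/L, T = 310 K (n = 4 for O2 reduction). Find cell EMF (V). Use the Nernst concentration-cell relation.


Apply the Nernst concentration-cell relation: E = (RT/nF)*ln(C_cathode/C_anode)
RT/nF = 8.314*310/(4*96485) = 0.00667808 V
ln(7.5/2.78) = 0.99245
E = 0.00667808 * 0.99245 = 0.00663 V

0.00663 V


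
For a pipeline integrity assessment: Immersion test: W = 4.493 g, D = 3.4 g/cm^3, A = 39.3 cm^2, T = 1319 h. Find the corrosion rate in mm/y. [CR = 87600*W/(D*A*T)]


Apply the mm/y weight-loss relation: CR = 87600 * W / (D * A * T)
Numerator: 87600 * 4.493 = 393586.8
Denominator: 3.4 * 39.3 * 1319 = 176244.78
CR = 393586.8 / 176244.78 = 2.233183 mm/y

2.233183 mm/y


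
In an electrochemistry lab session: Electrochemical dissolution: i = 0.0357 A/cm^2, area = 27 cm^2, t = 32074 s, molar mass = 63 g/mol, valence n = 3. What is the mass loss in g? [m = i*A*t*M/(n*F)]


Apply Faraday's law: m = i*A*t*M / (n*F)
Total charge passed Q = i*A*t = 0.0357*27*32074 = 30916.1286 C
m = Q*M/(n*F) = 30916.1286*63/(3*96485) = 6.7289 g

6.7289 g


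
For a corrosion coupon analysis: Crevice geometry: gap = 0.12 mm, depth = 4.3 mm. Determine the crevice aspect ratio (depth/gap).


Aspect ratio = depth / gap
Ratio = 4.3 / 0.12 = 35.8

35.8


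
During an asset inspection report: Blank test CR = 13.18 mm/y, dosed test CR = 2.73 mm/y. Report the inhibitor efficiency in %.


Apply the inhibitor-efficiency definition: IE = (CR_blank − CR_inh)/CR_blank × 100
IE = (13.18 − 2.73) / 13.18 × 100
IE = 10.45 / 13.18 × 100 = 79.3 %

79.3 %


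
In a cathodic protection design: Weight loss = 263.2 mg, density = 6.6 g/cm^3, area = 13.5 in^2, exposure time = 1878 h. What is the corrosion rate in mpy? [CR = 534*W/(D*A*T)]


Apply the mpy weight-loss relation: CR = 534 * W / (D * A * T)
Numerator: 534 * 263.2 = 140548.8
Denominator: 6.6 * 13.5 * 1878 = 167329.8
CR = 140548.8 / 167329.8 = 0.84 mpy

0.84 mpy


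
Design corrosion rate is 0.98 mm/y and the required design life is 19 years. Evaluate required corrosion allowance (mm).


Corrosion allowance = CR × design life
CA = 0.98 * 19 = 18.62 mm

18.62 mm


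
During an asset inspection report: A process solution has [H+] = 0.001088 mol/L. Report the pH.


pH = −log10[H+]
pH = −log10(0.001088) = 2.96

2.96


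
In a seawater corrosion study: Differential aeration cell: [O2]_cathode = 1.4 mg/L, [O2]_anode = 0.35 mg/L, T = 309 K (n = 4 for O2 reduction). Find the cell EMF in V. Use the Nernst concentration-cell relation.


Apply the Nernst concentration-cell relation: E = (RT/nF)*ln(C_cathode/C_anode)
RT/nF = 8.314*309/(4*96485) = 0.00665654 V
ln(1.4/0.35) = 1.38629
E = 0.00665654 * 1.38629 = 0.00923 V

0.00923 V


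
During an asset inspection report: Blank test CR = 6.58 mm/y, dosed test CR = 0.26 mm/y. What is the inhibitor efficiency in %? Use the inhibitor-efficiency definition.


Apply the inhibitor-efficiency definition: IE = (CR_blank − CR_inh)/CR_blank × 100
IE = (6.58 − 0.26) / 6.58 × 100
IE = 6.32 / 6.58 × 100 = 96.0 %

96.0 %


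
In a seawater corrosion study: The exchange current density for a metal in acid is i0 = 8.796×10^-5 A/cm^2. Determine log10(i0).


i0 = 8.796×10^-5 A/cm^2
log10(i0) = -4.056

-4.056


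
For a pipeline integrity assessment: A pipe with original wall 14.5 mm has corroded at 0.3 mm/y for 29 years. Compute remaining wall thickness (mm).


Remaining wall = original − CR × time
t = 14.5 − 0.3*29 = 14.5 − 8.7 = 5.8 mm

5.8 mm


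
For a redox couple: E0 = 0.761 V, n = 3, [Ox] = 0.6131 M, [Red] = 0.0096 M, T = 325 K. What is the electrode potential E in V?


Apply the Nernst equation: E = E0 + (RT/nF)*ln([Ox]/[Red])
Step 1: RT/nF = 8.314*325/(3*96485) = 0.00933496 V
Step 2: [Ox]/[Red] = 0.6131/0.0096 = 63.864583
Step 3: ln(63.864583) = 4.156765
Step 4: correction = 0.00933496 * 4.156765 = 0.0388 V
E = 0.761 + 0.0388 = 0.7998 V

0.7998 V


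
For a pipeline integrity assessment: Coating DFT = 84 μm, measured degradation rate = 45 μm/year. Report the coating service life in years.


Service life = thickness / degradation rate
Life = 84 / 45 = 1.9 years

1.9 years


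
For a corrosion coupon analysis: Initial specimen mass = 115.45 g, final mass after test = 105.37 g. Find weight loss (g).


Weight loss = initial − final
WL = 115.45 − 105.37 = 10.08 g

10.08 g


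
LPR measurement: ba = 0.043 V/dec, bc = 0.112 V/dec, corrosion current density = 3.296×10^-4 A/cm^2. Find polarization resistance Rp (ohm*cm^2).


Apply the Stern-Geary equation: Rp = ba*bc / (2.303*icorr*(ba+bc))
ba*bc = 0.043*0.112 = 0.004816
ba+bc = 0.155; 2.303*icorr*(ba+bc) = 2.303*3.296×10^-4*0.155 = 1.1765566×10^-4
Rp = 0.004816 / 1.1765566×10^-4 = 40.9 ohm*cm^2

40.9 ohm*cm^2


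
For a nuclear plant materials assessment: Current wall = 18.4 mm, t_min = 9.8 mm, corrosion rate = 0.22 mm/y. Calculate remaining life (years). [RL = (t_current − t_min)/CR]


Apply the remaining-life relation: RL = (t_current − t_min) / CR
RL = (18.4 − 9.8) / 0.22 = 8.6 / 0.22 = 39.1 years

39.1 years


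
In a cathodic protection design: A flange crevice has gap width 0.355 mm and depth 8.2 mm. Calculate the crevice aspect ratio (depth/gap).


Aspect ratio = depth / gap
Ratio = 8.2 / 0.355 = 23.1

23.1


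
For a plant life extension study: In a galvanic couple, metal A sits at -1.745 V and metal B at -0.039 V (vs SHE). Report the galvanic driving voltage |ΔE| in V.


Driving voltage is the absolute potential difference.
|ΔE| = |-1.745 − (-0.039)| = 1.706 V

1.706 V


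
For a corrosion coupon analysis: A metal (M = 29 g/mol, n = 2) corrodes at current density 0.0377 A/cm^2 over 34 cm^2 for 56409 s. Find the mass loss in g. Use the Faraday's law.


Apply Faraday's law: m = i*A*t*M / (n*F)
Total charge passed Q = i*A*t = 0.0377*34*56409 = 72305.0562 C
m = Q*M/(n*F) = 72305.0562*29/(2*96485) = 10.86618 g

10.86618 g


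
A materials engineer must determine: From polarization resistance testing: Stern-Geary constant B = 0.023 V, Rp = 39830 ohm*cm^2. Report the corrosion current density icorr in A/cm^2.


Apply the Stern-Geary relation: icorr = B / Rp
icorr = 0.023 / 39830 = 5.775×10^-7 A/cm^2

5.775×10^-7 A/cm^2


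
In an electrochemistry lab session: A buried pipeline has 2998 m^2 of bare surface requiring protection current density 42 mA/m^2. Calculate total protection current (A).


I = area * current density, then convert mA → A (÷1000)
I = 2998 * 42 / 1000 = 125.92 A

125.92 A


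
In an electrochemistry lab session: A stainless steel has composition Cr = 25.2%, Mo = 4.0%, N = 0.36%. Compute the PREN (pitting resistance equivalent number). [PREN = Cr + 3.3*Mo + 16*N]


Apply the PREN formula: PREN = Cr + 3.3*Mo + 16*N
PREN = 25.2 + 3.3*4.0 + 16*0.36
PREN = 25.2 + 13.2 + 5.76 = 44.16

44.16


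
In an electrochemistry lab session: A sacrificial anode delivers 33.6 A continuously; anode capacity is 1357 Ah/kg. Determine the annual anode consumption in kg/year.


Annual consumption = current * hours per year / capacity
Rate = 33.6 * 8760 / 1357 = 216.9 kg/year

216.9 kg/year


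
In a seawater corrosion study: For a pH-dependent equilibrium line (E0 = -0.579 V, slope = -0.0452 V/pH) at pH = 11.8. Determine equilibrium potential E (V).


Apply the Pourbaix line equation: E = E0 + slope*pH
E = -0.579 + (-0.0452)*11.8 = -0.579 + (-0.53336) = -1.11236 V
Rounded to 4 decimal places: E = -1.1124 V

-1.1124 V


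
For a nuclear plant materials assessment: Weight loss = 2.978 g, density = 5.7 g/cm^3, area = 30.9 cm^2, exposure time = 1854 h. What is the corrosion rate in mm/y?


Apply the mm/y weight-loss relation: CR = 87600 * W / (D * A * T)
Numerator: 87600 * 2.978 = 260872.8
Denominator: 5.7 * 30.9 * 1854 = 326545.02
CR = 260872.8 / 326545.02 = 0.79889 mm/y

0.79889 mm/y


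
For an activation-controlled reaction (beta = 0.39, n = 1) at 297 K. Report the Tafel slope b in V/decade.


Apply the Tafel slope relation: b = 2.303*R*T/(beta*n*F)
Numerator: 2.303 * 8.314 * 297 = 5686.7
Denominator: 0.39 * 1 * 96485 = 37629.15
b = 5686.7 / 37629.15 = 0.1511 V/decade

0.1511 V/decade


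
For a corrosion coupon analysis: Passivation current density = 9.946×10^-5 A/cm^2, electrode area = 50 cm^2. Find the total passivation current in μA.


I = i_pass * A, then convert A → μA (×10^6)
I = 9.946×10^-5 * 50 * 10^6 = 4973.0 μA

4973.0 μA


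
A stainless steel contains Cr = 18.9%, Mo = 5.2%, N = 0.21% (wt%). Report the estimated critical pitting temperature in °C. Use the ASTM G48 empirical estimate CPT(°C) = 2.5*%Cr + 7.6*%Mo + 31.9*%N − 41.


Apply the ASTM G48 empirical CPT estimate: CPT(°C) = 2.5*%Cr + 7.6*%Mo + 31.9*%N − 41
2.5*18.9 = 47.25; 7.6*5.2 = 39.52; 31.9*0.21 = 6.699
CPT = 47.25 + 39.52 + 6.699 − 41 = 52.469 °C
Rounded to 0.1 °C: CPT ≈ 52.5 °C

52.5 °C


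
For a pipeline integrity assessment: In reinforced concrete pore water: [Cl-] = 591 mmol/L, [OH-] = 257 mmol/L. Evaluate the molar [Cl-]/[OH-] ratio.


Threshold parameter = [Cl-] / [OH-] (molar basis; both in mmol/L, so units cancel)
Ratio = 591 / 257 = 2.3

2.3


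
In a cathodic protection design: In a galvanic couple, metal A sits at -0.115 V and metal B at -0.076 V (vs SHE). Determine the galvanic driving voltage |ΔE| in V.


Driving voltage is the absolute potential difference.
|ΔE| = |-0.115 − (-0.076)| = 0.039 V

0.039 V


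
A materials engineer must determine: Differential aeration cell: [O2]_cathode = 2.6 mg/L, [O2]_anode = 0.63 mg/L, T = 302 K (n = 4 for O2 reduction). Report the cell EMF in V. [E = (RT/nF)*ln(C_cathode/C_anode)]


Apply the Nernst concentration-cell relation: E = (RT/nF)*ln(C_cathode/C_anode)
RT/nF = 8.314*302/(4*96485) = 0.00650575 V
ln(2.6/0.63) = 1.41755
E = 0.00650575 * 1.41755 = 0.00922 V

0.00922 V


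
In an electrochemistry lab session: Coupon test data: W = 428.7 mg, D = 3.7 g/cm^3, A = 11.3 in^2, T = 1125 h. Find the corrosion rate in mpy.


Apply the mpy weight-loss relation: CR = 534 * W / (D * A * T)
Numerator: 534 * 428.7 = 228925.8
Denominator: 3.7 * 11.3 * 1125 = 47036.25
CR = 228925.8 / 47036.25 = 4.867 mpy

4.867 mpy


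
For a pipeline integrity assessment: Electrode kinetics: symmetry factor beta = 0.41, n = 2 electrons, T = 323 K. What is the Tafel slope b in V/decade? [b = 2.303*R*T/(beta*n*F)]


Apply the Tafel slope relation: b = 2.303*R*T/(beta*n*F)
Numerator: 2.303 * 8.314 * 323 = 6184.53
Denominator: 0.41 * 2 * 96485 = 79117.7
b = 6184.53 / 79117.7 = 0.0782 V/decade

0.0782 V/decade


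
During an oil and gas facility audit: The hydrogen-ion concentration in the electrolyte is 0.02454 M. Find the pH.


pH = −log10[H+]
pH = −log10(0.02454) = 1.61

1.61


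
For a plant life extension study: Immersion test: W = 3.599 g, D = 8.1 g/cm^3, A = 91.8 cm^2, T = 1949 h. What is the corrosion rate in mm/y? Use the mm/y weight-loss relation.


Apply the mm/y weight-loss relation: CR = 87600 * W / (D * A * T)
Numerator: 87600 * 3.599 = 315272.4
Denominator: 8.1 * 91.8 * 1949 = 1449237.42
CR = 315272.4 / 1449237.42 = 0.21754 mm/y

0.21754 mm/y


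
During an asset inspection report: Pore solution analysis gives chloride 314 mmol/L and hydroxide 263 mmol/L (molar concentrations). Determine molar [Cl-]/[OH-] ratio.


Threshold parameter = [Cl-] / [OH-] (molar basis; both in mmol/L, so units cancel)
Ratio = 314 / 263 = 1.19

1.19


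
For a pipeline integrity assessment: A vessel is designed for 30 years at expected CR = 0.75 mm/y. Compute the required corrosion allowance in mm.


Corrosion allowance = CR × design life
CA = 0.75 * 30 = 22.5 mm

22.5 mm


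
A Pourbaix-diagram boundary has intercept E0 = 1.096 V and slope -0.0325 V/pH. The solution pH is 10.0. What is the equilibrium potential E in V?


Apply the Pourbaix line equation: E = E0 + slope*pH
E = 1.096 + (-0.0325)*10.0 = 1.096 + (-0.325) = 0.771 V
Rounded to 4 decimal places: E = 0.7710 V

0.7710 V


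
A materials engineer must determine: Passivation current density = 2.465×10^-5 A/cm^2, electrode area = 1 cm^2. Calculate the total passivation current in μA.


I = i_pass * A, then convert A → μA (×10^6)
I = 2.465×10^-5 * 1 * 10^6 = 24.65 μA

24.65 μA


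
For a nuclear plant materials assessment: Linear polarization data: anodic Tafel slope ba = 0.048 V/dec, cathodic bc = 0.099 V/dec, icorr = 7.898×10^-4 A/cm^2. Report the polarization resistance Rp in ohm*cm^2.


Apply the Stern-Geary equation: Rp = ba*bc / (2.303*icorr*(ba+bc))
ba*bc = 0.048*0.099 = 0.004752
ba+bc = 0.147; 2.303*icorr*(ba+bc) = 2.303*7.898×10^-4*0.147 = 2.6737968×10^-4
Rp = 0.004752 / 2.6737968×10^-4 = 17.8 ohm*cm^2

17.8 ohm*cm^2


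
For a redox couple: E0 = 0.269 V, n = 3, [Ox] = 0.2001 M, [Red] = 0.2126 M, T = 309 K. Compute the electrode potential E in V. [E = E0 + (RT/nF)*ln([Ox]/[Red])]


Apply the Nernst equation: E = E0 + (RT/nF)*ln([Ox]/[Red])
Step 1: RT/nF = 8.314*309/(3*96485) = 0.00887539 V
Step 2: [Ox]/[Red] = 0.2001/0.2126 = 0.941204
Step 3: ln(0.941204) = -0.060595
Step 4: correction = 0.00887539 * -0.060595 = -0.0005 V
E = 0.269 + -0.0005 = 0.2685 V

0.2685 V


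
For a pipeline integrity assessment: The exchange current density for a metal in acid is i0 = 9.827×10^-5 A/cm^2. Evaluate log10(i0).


i0 = 9.827×10^-5 A/cm^2
log10(i0) = -4.008

-4.008


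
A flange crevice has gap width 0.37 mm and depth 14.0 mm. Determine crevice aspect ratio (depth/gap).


Aspect ratio = depth / gap
Ratio = 14.0 / 0.37 = 37.8

37.8


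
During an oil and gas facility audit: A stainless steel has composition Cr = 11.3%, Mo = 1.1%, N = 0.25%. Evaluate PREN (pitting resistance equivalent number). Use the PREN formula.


Apply the PREN formula: PREN = Cr + 3.3*Mo + 16*N
PREN = 11.3 + 3.3*1.1 + 16*0.25
PREN = 11.3 + 3.63 + 4.0 = 18.93

18.93


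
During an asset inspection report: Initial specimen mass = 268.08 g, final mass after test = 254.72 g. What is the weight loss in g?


Weight loss = initial − final
WL = 268.08 − 254.72 = 13.36 g

13.36 g


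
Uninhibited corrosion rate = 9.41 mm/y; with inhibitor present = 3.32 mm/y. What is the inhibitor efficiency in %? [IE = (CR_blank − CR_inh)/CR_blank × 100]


Apply the inhibitor-efficiency definition: IE = (CR_blank − CR_inh)/CR_blank × 100
IE = (9.41 − 3.32) / 9.41 × 100
IE = 6.09 / 9.41 × 100 = 64.7 %

64.7 %


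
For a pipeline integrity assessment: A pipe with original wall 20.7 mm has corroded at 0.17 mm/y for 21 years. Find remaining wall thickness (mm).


Remaining wall = original − CR × time
t = 20.7 − 0.17*21 = 20.7 − 3.57 = 17.13 mm

17.13 mm


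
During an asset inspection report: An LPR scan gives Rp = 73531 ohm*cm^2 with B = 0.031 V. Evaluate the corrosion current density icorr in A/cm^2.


Apply the Stern-Geary relation: icorr = B / Rp
icorr = 0.031 / 73531 = 4.216×10^-7 A/cm^2

4.216×10^-7 A/cm^2


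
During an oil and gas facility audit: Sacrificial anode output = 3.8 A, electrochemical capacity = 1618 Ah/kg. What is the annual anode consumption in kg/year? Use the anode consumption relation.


Annual consumption = current * hours per year / capacity
Rate = 3.8 * 8760 / 1618 = 20.6 kg/year

20.6 kg/year


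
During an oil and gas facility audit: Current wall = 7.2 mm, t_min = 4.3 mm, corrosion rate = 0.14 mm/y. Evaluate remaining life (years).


Apply the remaining-life relation: RL = (t_current − t_min) / CR
RL = (7.2 − 4.3) / 0.14 = 2.9 / 0.14 = 20.7 years

20.7 years


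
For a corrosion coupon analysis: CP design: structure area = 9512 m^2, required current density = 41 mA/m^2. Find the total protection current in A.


I = area * current density, then convert mA → A (÷1000)
I = 9512 * 41 / 1000 = 389.99 A

389.99 A


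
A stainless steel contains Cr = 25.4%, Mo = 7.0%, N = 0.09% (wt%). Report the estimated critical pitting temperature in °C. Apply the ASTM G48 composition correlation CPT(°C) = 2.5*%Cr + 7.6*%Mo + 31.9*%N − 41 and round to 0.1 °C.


Apply the ASTM G48 empirical CPT estimate: CPT(°C) = 2.5*%Cr + 7.6*%Mo + 31.9*%N − 41
2.5*25.4 = 63.5; 7.6*7.0 = 53.2; 31.9*0.09 = 2.871
CPT = 63.5 + 53.2 + 2.871 − 41 = 78.571 °C
Rounded to 0.1 °C: CPT ≈ 78.6 °C

78.6 °C


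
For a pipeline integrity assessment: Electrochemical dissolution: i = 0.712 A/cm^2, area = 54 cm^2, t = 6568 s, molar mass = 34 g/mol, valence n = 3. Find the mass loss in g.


Apply Faraday's law: m = i*A*t*M / (n*F)
Total charge passed Q = i*A*t = 0.712*54*6568 = 252526.464 C
m = Q*M/(n*F) = 252526.464*34/(3*96485) = 29.6623 g

29.6623 g


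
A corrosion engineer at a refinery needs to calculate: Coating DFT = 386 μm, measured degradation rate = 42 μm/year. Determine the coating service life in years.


Service life = thickness / degradation rate
Life = 386 / 42 = 9.2 years

9.2 years


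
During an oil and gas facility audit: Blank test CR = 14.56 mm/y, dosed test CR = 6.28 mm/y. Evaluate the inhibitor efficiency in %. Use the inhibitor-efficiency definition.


Apply the inhibitor-efficiency definition: IE = (CR_blank − CR_inh)/CR_blank × 100
IE = (14.56 − 6.28) / 14.56 × 100
IE = 8.28 / 14.56 × 100 = 56.9 %

56.9 %


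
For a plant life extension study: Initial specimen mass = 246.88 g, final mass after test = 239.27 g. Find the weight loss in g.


Weight loss = initial − final
WL = 246.88 − 239.27 = 7.61 g

7.61 g


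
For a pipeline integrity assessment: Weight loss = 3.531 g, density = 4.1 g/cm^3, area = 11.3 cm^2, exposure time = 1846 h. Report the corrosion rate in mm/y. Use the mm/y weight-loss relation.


Apply the mm/y weight-loss relation: CR = 87600 * W / (D * A * T)
Numerator: 87600 * 3.531 = 309315.6
Denominator: 4.1 * 11.3 * 1846 = 85525.18
CR = 309315.6 / 85525.18 = 3.616661 mm/y

3.616661 mm/y


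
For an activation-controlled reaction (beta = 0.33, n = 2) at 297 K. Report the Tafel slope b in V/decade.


Apply the Tafel slope relation: b = 2.303*R*T/(beta*n*F)
Numerator: 2.303 * 8.314 * 297 = 5686.7
Denominator: 0.33 * 2 * 96485 = 63680.1
b = 5686.7 / 63680.1 = 0.089 V/decade

0.089 V/decade


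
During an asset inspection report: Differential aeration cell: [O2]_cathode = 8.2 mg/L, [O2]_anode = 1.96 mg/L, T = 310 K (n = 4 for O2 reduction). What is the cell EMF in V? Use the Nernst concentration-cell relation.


Apply the Nernst concentration-cell relation: E = (RT/nF)*ln(C_cathode/C_anode)
RT/nF = 8.314*310/(4*96485) = 0.00667808 V
ln(8.2/1.96) = 1.43119
E = 0.00667808 * 1.43119 = 0.00956 V

0.00956 V


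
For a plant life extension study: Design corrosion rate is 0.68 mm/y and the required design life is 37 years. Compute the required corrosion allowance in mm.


Corrosion allowance = CR × design life
CA = 0.68 * 37 = 25.16 mm

25.16 mm
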